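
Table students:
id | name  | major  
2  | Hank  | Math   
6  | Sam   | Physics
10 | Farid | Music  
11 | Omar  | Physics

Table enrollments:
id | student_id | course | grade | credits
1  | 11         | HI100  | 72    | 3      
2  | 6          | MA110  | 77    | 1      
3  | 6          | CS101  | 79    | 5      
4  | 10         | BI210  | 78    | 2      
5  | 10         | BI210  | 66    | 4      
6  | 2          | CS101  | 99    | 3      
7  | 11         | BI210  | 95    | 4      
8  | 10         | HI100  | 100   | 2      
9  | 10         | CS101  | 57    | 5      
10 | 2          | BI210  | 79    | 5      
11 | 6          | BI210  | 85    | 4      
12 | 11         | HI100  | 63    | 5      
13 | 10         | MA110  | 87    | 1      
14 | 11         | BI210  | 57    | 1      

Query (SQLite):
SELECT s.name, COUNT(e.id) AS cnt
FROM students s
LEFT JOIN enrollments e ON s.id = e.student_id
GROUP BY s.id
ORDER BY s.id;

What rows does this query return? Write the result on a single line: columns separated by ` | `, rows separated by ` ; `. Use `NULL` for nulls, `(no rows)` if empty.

LEFT JOIN keeps every students row; unmatched ones get NULL for enrollments columns.
Group by students.id and compute COUNT(e.id). COUNT(col) of an all-NULL group is 0.
  2: ids {6, 10} → COUNT(e.id)=2
  6: ids {2, 3, 11} → COUNT(e.id)=3
  10: ids {4, 5, 8, 9, 13} → COUNT(e.id)=5
  11: ids {1, 7, 12, 14} → COUNT(e.id)=4

Hank | 2 ; Sam | 3 ; Farid | 5 ; Omar | 4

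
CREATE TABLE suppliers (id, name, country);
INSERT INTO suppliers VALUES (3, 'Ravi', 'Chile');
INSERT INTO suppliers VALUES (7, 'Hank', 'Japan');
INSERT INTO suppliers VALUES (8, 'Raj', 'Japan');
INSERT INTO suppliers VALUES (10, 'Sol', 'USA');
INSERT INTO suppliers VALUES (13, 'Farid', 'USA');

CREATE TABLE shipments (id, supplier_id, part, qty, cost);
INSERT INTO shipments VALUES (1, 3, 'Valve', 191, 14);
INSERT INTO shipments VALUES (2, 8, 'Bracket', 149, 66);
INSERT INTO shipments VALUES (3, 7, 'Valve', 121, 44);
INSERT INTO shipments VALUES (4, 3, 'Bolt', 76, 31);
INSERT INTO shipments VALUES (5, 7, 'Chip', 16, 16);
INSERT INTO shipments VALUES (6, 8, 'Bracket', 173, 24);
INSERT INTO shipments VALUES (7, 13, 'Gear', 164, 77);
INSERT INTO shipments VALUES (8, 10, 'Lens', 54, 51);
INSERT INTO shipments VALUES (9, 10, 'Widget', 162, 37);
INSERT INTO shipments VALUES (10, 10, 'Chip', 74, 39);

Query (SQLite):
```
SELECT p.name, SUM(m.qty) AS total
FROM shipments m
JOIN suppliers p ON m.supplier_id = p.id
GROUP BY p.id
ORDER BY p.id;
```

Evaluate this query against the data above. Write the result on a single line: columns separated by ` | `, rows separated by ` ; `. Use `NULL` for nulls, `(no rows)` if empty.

Join each shipments row to its suppliers via supplier_id.
Group joined rows by suppliers.id; compute SUM(m.qty) per group.
  3: ids {1, 4} → SUM(m.qty)=267
  7: ids {3, 5} → SUM(m.qty)=137
  8: ids {2, 6} → SUM(m.qty)=322
  10: ids {8, 9, 10} → SUM(m.qty)=290
  13: ids {7} → SUM(m.qty)=164

Ravi | 267 ; Hank | 137 ; Raj | 322 ; Sol | 290 ; Farid | 164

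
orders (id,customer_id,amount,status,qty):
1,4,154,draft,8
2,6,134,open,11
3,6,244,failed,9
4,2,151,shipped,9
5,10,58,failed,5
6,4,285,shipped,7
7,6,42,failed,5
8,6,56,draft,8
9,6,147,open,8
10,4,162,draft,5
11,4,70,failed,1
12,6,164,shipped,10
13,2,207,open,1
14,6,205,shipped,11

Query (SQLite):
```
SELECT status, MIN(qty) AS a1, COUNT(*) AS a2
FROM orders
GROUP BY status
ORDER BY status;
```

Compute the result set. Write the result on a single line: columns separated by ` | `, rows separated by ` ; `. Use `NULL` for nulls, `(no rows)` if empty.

Group orders by status.
Per group compute: MIN(qty), COUNT(*).
  draft: ids {1, 8, 10} → MIN(qty)=5, COUNT(*)=3
  failed: ids {3, 5, 7, 11} → MIN(qty)=1, COUNT(*)=4
  open: ids {2, 9, 13} → MIN(qty)=1, COUNT(*)=3
  shipped: ids {4, 6, 12, 14} → MIN(qty)=7, COUNT(*)=4

draft | 5 | 3 ; failed | 1 | 4 ; open | 1 | 3 ; shipped | 7 | 4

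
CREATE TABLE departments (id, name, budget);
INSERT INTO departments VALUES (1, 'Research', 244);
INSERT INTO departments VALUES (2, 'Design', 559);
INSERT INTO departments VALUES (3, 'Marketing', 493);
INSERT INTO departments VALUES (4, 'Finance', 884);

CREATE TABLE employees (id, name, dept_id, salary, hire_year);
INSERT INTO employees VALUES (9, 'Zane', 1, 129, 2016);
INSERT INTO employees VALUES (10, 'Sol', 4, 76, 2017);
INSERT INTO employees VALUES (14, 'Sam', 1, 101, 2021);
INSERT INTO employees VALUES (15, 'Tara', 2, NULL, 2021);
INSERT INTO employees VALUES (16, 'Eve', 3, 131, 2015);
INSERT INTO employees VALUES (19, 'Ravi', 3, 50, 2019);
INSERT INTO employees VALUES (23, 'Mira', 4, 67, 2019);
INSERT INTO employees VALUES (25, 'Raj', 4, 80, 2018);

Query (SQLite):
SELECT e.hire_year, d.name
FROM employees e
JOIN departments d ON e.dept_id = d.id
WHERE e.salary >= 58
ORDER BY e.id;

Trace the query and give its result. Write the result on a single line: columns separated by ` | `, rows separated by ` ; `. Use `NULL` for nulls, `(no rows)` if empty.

Each employees row matches the departments row where dept_id = departments.id.
Then keep rows with e.salary >= 58.

2016 | Research ; 2017 | Finance ; 2021 | Research ; 2015 | Marketing ; 2019 | Finance ; 2018 | Finance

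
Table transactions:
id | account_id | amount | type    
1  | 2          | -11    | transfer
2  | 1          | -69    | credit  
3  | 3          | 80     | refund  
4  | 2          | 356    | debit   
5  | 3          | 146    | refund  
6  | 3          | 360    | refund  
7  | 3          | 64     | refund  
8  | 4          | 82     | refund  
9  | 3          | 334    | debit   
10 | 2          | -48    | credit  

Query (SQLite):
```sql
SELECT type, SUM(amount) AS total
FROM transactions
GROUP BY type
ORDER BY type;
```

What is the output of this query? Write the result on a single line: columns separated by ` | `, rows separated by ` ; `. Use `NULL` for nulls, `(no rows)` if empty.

credit | -117 ; debit | 690 ; refund | 732 ; transfer | -11

Partition transactions by type; compute SUM(amount) within each group.
  credit: ids {2, 10} → SUM(amount)=-117
  debit: ids {4, 9} → SUM(amount)=690
  refund: ids {3, 5, 6, 7, 8} → SUM(amount)=732
  transfer: ids {1} → SUM(amount)=-11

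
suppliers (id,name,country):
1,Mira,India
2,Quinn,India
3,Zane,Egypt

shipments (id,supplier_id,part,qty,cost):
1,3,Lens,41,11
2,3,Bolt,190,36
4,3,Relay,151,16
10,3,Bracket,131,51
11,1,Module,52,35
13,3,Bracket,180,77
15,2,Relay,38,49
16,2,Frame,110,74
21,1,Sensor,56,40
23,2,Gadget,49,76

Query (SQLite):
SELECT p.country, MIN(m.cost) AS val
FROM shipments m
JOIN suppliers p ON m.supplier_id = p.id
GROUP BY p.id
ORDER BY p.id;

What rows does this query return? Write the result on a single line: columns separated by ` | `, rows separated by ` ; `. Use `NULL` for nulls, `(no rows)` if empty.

India | 35 ; India | 49 ; Egypt | 11

Join each shipments row to its suppliers via supplier_id.
Group joined rows by suppliers.id; compute MIN(m.cost) per group.
  1: ids {11, 21} → MIN(m.cost)=35
  2: ids {15, 16, 23} → MIN(m.cost)=49
  3: ids {1, 2, 4, 10, 13} → MIN(m.cost)=11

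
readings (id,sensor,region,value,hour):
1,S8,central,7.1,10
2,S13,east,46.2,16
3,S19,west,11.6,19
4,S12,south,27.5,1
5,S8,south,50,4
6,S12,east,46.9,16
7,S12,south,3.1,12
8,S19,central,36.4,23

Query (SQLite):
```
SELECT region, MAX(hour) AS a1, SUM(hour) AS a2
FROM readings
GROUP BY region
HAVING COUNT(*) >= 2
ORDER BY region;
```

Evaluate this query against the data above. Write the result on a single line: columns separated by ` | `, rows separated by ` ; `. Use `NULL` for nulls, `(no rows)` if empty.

central | 23 | 33 ; east | 16 | 32 ; south | 12 | 17

Group readings by region.
Per group compute: MAX(hour), SUM(hour).
HAVING: drop groups with fewer than 2 rows.
  central: ids {1, 8} → MAX(hour)=23, SUM(hour)=33
  east: ids {2, 6} → MAX(hour)=16, SUM(hour)=32
  south: ids {4, 5, 7} → MAX(hour)=12, SUM(hour)=17
  west: ids {3} → MAX(hour)=19, SUM(hour)=19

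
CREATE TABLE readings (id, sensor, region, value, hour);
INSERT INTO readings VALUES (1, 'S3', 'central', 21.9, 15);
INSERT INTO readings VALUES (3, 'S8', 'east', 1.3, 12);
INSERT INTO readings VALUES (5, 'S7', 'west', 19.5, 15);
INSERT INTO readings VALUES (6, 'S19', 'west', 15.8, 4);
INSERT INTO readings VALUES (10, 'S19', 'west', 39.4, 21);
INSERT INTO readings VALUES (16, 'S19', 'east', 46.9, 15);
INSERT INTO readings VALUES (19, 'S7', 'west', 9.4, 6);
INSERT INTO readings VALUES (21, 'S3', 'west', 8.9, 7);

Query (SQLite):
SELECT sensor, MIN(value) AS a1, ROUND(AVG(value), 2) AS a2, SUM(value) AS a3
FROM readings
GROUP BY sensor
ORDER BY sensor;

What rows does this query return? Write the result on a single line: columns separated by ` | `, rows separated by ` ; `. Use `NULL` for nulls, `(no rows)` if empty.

Group readings by sensor.
Per group compute: MIN(value), ROUND(AVG(value), 2), SUM(value).
  S19: ids {6, 10, 16} → MIN(value)=15.8, ROUND(AVG(value), 2)=34.03, SUM(value)=102.1
  S3: ids {1, 21} → MIN(value)=8.9, ROUND(AVG(value), 2)=15.4, SUM(value)=30.8
  S7: ids {5, 19} → MIN(value)=9.4, ROUND(AVG(value), 2)=14.45, SUM(value)=28.9
  S8: ids {3} → MIN(value)=1.3, ROUND(AVG(value), 2)=1.3, SUM(value)=1.3

S19 | 15.8 | 34.03 | 102.1 ; S3 | 8.9 | 15.4 | 30.8 ; S7 | 9.4 | 14.45 | 28.9 ; S8 | 1.3 | 1.3 | 1.3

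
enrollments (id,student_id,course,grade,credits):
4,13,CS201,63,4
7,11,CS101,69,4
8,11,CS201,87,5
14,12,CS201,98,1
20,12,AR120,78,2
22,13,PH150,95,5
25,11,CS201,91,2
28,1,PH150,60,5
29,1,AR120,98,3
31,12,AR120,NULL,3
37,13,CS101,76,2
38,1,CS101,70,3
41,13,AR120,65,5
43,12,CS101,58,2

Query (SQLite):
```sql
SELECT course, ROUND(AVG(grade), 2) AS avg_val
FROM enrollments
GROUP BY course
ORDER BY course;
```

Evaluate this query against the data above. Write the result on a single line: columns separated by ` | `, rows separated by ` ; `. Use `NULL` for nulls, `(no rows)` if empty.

AR120 | 80.33 ; CS101 | 68.25 ; CS201 | 84.75 ; PH150 | 77.5

Partition enrollments by course; compute ROUND(AVG(grade), 2) within each group.
  AR120: ids {20, 29, 31, 41} → ROUND(AVG(grade), 2)=80.33
  CS101: ids {7, 37, 38, 43} → ROUND(AVG(grade), 2)=68.25
  CS201: ids {4, 8, 14, 25} → ROUND(AVG(grade), 2)=84.75
  PH150: ids {22, 28} → ROUND(AVG(grade), 2)=77.5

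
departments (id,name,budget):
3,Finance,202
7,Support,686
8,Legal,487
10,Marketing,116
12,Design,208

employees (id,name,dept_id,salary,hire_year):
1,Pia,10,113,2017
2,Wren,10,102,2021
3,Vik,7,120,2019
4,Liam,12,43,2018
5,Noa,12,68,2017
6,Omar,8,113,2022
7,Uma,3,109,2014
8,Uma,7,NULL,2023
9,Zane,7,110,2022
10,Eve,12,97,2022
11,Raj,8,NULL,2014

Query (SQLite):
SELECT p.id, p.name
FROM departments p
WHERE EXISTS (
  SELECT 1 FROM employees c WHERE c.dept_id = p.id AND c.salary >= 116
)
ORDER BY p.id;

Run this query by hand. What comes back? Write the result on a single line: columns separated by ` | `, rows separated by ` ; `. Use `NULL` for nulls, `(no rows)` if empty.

7 | Support

For each departments row, check whether any employees with matching dept_id has salary >= 116.
Keep rows where that is true.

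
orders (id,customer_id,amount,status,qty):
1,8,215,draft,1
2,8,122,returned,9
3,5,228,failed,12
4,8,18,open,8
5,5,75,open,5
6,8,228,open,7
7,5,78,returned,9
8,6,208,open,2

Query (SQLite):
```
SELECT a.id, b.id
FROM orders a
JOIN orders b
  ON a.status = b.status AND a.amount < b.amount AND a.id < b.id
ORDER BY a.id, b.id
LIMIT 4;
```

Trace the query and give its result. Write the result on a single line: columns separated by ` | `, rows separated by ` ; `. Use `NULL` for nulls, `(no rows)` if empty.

Pairs (a,b) with same status, a.amount < b.amount, a.id < b.id.
status groups: draft:{1} failed:{3} open:{4,5,6,8} returned:{2,7}
Ordered by (a.id, b.id); first 4.

4 | 5 ; 4 | 6 ; 4 | 8 ; 5 | 6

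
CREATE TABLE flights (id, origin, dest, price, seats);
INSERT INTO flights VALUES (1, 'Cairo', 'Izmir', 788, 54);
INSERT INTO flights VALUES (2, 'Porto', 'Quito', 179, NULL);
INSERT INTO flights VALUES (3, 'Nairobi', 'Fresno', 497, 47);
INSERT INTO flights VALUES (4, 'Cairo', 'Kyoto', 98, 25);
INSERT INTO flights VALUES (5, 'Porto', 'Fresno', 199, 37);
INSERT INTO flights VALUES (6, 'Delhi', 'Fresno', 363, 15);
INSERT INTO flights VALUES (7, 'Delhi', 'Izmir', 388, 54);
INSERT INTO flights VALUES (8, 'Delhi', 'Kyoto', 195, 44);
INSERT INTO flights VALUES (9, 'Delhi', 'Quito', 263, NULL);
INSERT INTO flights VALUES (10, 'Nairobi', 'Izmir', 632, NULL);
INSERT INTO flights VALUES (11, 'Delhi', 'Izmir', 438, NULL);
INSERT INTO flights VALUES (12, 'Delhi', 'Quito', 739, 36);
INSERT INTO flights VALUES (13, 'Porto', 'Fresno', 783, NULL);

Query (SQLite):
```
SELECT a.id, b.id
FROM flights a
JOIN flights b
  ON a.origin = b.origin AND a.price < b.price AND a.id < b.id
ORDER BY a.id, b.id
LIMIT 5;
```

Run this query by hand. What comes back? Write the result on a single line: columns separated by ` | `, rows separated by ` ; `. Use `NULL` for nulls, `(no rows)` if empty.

Pairs (a,b) with same origin, a.price < b.price, a.id < b.id.
origin groups: Cairo:{1,4} Delhi:{6,7,8,9,11,12} Nairobi:{3,10} Porto:{2,5,13}
Ordered by (a.id, b.id); first 5.

2 | 5 ; 2 | 13 ; 3 | 10 ; 5 | 13 ; 6 | 7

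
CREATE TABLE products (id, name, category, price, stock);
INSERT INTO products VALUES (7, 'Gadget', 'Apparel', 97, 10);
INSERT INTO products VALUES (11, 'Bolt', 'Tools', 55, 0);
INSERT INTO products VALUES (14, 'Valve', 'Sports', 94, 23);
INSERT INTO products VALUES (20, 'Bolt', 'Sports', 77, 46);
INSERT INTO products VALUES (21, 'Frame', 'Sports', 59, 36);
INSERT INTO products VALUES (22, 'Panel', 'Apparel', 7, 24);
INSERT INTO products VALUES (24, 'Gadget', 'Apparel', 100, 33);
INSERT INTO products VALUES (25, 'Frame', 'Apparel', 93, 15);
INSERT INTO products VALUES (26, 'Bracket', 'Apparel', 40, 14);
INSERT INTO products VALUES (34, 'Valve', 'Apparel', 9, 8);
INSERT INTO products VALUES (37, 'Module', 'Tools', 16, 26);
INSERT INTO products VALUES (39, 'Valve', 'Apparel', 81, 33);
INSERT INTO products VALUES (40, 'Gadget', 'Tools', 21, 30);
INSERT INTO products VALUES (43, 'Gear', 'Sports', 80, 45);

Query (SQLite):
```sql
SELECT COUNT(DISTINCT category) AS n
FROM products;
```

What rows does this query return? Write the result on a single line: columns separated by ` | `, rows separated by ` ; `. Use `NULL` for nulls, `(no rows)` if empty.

Count distinct non-NULL category values.

3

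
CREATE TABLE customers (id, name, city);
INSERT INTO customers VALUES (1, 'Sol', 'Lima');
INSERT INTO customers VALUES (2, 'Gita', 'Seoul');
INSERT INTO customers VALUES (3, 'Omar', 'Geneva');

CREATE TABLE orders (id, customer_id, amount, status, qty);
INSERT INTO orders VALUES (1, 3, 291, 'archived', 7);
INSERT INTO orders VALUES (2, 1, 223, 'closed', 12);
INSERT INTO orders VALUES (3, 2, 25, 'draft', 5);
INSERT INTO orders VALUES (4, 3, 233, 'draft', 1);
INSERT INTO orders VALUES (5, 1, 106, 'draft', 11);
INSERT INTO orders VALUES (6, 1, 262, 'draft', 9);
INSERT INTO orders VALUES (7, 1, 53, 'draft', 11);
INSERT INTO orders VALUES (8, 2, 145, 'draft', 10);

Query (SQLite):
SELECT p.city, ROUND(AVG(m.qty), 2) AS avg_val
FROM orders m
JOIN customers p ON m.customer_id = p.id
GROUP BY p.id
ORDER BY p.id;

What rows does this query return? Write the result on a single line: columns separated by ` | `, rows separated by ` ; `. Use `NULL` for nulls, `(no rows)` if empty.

Lima | 10.75 ; Seoul | 7.5 ; Geneva | 4

Join each orders row to its customers via customer_id.
Group joined rows by customers.id; compute ROUND(AVG(m.qty), 2) per group.
  1: ids {2, 5, 6, 7} → ROUND(AVG(m.qty), 2)=10.75
  2: ids {3, 8} → ROUND(AVG(m.qty), 2)=7.5
  3: ids {1, 4} → ROUND(AVG(m.qty), 2)=4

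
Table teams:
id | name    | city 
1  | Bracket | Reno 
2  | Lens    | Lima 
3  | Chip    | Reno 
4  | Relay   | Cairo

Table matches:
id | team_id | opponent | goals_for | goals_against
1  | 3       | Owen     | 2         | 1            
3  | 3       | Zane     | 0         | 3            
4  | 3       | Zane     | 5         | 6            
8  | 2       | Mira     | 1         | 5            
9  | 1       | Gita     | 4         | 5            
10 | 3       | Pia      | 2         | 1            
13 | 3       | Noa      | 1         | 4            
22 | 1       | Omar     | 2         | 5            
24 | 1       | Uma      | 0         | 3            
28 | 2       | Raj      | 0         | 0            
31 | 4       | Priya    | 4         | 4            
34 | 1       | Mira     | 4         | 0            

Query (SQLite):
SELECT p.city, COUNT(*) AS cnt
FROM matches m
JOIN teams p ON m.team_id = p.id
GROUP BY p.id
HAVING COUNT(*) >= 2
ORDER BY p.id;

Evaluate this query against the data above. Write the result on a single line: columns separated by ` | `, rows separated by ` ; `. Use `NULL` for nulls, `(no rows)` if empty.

Reno | 4 ; Lima | 2 ; Reno | 5

Join each matches row to its teams via team_id.
Group joined rows by teams.id; compute COUNT(*) per group.
HAVING: keep groups with count ≥ 2.
  1: ids {9, 22, 24, 34} → COUNT(*)=4
  2: ids {8, 28} → COUNT(*)=2
  3: ids {1, 3, 4, 10, 13} → COUNT(*)=5
  4: ids {31} → COUNT(*)=1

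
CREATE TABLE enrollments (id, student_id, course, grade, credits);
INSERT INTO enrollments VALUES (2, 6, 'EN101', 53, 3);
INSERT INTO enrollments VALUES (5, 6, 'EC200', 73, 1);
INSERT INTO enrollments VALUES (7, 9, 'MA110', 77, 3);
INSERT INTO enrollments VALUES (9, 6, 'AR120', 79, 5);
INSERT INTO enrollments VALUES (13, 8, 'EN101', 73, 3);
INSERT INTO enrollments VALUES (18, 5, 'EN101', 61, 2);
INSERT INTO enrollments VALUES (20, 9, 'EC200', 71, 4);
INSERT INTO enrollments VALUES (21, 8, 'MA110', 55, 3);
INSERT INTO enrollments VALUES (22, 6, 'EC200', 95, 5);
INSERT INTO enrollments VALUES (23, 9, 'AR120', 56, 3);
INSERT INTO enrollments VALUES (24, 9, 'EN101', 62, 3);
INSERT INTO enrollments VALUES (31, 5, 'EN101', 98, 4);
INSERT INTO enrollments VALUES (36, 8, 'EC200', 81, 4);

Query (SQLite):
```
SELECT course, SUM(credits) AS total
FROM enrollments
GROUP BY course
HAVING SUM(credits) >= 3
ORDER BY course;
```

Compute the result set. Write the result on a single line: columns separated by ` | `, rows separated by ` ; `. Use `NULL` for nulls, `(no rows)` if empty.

Partition enrollments by course; compute SUM(credits) within each group.
HAVING: keep groups where SUM(credits) >= 3.
  AR120: ids {9, 23} → SUM(credits)=8
  EC200: ids {5, 20, 22, 36} → SUM(credits)=14
  EN101: ids {2, 13, 18, 24, 31} → SUM(credits)=15
  MA110: ids {7, 21} → SUM(credits)=6

AR120 | 8 ; EC200 | 14 ; EN101 | 15 ; MA110 | 6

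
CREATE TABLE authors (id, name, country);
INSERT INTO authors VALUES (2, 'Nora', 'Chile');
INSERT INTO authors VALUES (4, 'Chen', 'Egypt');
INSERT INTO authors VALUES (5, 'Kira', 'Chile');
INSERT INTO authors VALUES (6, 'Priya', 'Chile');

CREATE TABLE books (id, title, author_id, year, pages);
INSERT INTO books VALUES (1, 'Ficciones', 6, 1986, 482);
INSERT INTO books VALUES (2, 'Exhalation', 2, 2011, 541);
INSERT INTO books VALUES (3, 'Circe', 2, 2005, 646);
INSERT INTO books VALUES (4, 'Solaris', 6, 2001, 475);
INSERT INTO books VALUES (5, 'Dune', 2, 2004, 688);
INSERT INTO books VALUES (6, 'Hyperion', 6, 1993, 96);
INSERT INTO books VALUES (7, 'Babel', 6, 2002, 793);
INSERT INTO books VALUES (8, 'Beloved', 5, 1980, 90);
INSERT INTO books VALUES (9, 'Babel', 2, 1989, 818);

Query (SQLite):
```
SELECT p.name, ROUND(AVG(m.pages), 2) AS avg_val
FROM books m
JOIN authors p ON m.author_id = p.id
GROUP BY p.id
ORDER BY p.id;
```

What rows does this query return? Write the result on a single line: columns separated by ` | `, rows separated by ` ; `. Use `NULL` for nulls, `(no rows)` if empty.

Join each books row to its authors via author_id.
Group joined rows by authors.id; compute ROUND(AVG(m.pages), 2) per group.
  2: ids {2, 3, 5, 9} → ROUND(AVG(m.pages), 2)=673.25
  5: ids {8} → ROUND(AVG(m.pages), 2)=90
  6: ids {1, 4, 6, 7} → ROUND(AVG(m.pages), 2)=461.5

Nora | 673.25 ; Kira | 90 ; Priya | 461.5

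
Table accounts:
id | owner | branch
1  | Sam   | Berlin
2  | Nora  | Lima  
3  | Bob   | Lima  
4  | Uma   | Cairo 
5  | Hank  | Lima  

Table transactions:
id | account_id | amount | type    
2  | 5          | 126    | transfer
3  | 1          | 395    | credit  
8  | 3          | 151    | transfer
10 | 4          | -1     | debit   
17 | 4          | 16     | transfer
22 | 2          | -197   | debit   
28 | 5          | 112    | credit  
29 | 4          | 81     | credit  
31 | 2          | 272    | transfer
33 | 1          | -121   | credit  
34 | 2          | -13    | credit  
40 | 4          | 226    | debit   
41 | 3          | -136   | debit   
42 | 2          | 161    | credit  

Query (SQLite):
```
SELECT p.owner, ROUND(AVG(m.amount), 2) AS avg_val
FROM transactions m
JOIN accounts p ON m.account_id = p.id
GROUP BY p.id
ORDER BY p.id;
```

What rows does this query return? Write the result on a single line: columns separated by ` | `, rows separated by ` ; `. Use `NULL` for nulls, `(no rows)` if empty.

Sam | 137 ; Nora | 55.75 ; Bob | 7.5 ; Uma | 80.5 ; Hank | 119

Join each transactions row to its accounts via account_id.
Group joined rows by accounts.id; compute ROUND(AVG(m.amount), 2) per group.
  1: ids {3, 33} → ROUND(AVG(m.amount), 2)=137
  2: ids {22, 31, 34, 42} → ROUND(AVG(m.amount), 2)=55.75
  3: ids {8, 41} → ROUND(AVG(m.amount), 2)=7.5
  4: ids {10, 17, 29, 40} → ROUND(AVG(m.amount), 2)=80.5
  5: ids {2, 28} → ROUND(AVG(m.amount), 2)=119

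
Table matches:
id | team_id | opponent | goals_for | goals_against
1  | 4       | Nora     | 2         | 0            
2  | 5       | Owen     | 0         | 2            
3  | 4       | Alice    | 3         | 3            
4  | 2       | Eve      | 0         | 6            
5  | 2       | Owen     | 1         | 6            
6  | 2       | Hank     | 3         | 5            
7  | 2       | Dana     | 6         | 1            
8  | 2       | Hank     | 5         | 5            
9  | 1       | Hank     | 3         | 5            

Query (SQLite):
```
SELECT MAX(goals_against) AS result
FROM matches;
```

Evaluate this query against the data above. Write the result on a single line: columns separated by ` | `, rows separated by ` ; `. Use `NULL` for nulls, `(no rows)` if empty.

All goals_against values: [0, 2, 3, 6, 6, 5, 1, 5, 5].
MAX of non-NULL values = 6.

6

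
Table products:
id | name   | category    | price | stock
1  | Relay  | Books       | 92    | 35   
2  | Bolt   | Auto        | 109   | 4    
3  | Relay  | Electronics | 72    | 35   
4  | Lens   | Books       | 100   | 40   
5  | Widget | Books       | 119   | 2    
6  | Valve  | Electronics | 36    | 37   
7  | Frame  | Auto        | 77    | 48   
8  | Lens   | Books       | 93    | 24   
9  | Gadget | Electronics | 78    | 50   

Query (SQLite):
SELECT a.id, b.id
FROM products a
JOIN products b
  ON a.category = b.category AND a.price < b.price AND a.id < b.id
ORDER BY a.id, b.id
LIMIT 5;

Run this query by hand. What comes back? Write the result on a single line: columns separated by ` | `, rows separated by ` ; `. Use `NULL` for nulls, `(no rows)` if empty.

1 | 4 ; 1 | 5 ; 1 | 8 ; 3 | 9 ; 4 | 5

Pairs (a,b) with same category, a.price < b.price, a.id < b.id.
category groups: Auto:{2,7} Books:{1,4,5,8} Electronics:{3,6,9}
Ordered by (a.id, b.id); first 5.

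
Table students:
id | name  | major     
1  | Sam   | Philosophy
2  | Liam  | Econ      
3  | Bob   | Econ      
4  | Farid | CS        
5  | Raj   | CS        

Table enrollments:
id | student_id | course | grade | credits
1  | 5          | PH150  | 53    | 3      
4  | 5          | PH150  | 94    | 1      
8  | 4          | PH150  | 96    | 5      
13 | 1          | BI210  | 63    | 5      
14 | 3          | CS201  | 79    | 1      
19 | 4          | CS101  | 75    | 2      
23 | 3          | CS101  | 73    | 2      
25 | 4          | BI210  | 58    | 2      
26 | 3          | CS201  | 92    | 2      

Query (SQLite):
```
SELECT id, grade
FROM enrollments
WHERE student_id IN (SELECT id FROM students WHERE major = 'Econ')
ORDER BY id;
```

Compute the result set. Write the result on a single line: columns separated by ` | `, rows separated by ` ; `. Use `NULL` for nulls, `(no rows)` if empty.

14 | 79 ; 23 | 73 ; 26 | 92

Inner query: students.id where major = 'Econ'.
Outer: keep enrollments rows whose student_id is in that set.
Inner query → {2, 3}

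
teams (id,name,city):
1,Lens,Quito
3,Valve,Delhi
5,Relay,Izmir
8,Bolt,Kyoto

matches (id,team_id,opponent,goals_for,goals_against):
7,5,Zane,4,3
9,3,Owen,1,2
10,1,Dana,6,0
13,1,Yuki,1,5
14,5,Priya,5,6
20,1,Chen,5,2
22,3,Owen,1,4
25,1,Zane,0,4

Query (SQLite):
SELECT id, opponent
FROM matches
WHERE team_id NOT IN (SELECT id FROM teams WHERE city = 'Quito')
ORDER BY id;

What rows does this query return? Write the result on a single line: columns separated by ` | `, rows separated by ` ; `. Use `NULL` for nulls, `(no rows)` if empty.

Inner query: teams.id where city = 'Quito'.
Outer: keep matches rows whose team_id is not in that set.
Inner query → {1}

7 | Zane ; 9 | Owen ; 14 | Priya ; 22 | Owen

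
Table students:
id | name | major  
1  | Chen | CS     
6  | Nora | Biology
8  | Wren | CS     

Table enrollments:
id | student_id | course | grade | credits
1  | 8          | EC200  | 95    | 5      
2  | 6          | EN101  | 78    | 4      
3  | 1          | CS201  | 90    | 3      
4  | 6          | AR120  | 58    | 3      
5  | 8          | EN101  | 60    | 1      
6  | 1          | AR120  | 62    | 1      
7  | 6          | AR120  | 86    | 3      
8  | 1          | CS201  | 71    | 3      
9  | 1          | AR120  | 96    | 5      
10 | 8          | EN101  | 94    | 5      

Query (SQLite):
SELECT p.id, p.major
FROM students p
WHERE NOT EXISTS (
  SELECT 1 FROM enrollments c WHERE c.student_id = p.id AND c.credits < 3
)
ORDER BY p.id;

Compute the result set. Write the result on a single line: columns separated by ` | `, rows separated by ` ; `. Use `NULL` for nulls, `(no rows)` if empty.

6 | Biology

For each students row, check whether any enrollments with matching student_id has credits < 3.
Keep rows where that is false.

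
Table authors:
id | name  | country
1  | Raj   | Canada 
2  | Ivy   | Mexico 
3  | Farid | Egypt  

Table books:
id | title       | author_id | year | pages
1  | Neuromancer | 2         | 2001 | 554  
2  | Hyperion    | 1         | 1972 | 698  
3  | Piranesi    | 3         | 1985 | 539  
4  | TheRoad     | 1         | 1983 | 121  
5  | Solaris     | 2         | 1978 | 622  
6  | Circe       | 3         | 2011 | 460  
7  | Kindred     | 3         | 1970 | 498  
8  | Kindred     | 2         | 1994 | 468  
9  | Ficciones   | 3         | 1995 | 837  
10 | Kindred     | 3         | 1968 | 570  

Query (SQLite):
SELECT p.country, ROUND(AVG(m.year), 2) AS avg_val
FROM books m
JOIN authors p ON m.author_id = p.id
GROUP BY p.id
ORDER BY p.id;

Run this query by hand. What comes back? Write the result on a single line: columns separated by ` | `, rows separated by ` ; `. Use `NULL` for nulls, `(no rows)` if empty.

Canada | 1977.5 ; Mexico | 1991 ; Egypt | 1985.8

Join each books row to its authors via author_id.
Group joined rows by authors.id; compute ROUND(AVG(m.year), 2) per group.
  1: ids {2, 4} → ROUND(AVG(m.year), 2)=1977.5
  2: ids {1, 5, 8} → ROUND(AVG(m.year), 2)=1991
  3: ids {3, 6, 7, 9, 10} → ROUND(AVG(m.year), 2)=1985.8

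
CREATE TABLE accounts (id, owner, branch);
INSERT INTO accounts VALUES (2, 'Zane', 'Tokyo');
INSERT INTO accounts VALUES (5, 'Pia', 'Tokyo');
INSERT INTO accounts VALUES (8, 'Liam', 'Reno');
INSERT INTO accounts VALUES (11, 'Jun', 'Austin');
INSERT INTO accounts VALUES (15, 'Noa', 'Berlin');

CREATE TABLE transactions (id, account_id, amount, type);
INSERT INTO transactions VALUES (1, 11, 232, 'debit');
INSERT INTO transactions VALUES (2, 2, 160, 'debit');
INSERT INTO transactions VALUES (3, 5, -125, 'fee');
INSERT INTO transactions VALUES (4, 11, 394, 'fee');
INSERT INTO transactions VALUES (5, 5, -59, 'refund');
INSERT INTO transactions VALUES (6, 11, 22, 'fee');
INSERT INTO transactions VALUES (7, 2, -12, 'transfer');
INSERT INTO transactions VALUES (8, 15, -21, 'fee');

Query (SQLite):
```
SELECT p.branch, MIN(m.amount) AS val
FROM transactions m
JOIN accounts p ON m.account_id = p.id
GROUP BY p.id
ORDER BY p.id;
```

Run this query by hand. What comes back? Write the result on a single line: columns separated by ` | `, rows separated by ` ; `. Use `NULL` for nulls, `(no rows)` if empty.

Tokyo | -12 ; Tokyo | -125 ; Austin | 22 ; Berlin | -21

Join each transactions row to its accounts via account_id.
Group joined rows by accounts.id; compute MIN(m.amount) per group.
  2: ids {2, 7} → MIN(m.amount)=-12
  5: ids {3, 5} → MIN(m.amount)=-125
  11: ids {1, 4, 6} → MIN(m.amount)=22
  15: ids {8} → MIN(m.amount)=-21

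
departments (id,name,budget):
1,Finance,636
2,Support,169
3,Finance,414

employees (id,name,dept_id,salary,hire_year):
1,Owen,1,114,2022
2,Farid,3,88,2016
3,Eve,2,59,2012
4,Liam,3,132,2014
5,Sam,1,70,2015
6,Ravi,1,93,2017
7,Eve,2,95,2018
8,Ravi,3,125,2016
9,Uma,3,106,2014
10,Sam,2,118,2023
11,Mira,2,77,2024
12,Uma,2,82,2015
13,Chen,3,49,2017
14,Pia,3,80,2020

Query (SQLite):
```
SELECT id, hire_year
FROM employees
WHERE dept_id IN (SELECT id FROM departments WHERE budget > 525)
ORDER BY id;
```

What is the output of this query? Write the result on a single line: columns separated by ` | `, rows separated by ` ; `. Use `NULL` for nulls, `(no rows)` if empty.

Inner query: departments.id where budget > 525.
Outer: keep employees rows whose dept_id is in that set.
Inner query → {1}

1 | 2022 ; 5 | 2015 ; 6 | 2017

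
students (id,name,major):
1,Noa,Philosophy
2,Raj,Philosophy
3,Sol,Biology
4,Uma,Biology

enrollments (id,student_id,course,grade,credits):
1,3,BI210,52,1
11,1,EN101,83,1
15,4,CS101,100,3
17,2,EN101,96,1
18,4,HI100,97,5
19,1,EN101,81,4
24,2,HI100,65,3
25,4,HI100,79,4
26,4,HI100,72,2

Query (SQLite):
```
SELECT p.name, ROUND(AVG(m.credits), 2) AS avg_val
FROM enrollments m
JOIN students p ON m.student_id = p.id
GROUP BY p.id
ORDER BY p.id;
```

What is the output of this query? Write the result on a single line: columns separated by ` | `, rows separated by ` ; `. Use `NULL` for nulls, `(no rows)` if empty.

Noa | 2.5 ; Raj | 2 ; Sol | 1 ; Uma | 3.5

Join each enrollments row to its students via student_id.
Group joined rows by students.id; compute ROUND(AVG(m.credits), 2) per group.
  1: ids {11, 19} → ROUND(AVG(m.credits), 2)=2.5
  2: ids {17, 24} → ROUND(AVG(m.credits), 2)=2
  3: ids {1} → ROUND(AVG(m.credits), 2)=1
  4: ids {15, 18, 25, 26} → ROUND(AVG(m.credits), 2)=3.5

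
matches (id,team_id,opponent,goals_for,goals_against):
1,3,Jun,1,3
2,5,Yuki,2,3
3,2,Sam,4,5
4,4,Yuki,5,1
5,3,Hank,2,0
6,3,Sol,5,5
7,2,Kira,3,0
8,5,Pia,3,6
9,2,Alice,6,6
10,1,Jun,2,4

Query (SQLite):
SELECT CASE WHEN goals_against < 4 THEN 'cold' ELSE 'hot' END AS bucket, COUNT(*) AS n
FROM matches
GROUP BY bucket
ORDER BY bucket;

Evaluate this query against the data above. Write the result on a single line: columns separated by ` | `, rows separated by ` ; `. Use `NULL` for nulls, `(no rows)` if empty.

Bucket rows by goals_against < 4 → 'cold' else 'hot'; count each bucket.

cold | 5 ; hot | 5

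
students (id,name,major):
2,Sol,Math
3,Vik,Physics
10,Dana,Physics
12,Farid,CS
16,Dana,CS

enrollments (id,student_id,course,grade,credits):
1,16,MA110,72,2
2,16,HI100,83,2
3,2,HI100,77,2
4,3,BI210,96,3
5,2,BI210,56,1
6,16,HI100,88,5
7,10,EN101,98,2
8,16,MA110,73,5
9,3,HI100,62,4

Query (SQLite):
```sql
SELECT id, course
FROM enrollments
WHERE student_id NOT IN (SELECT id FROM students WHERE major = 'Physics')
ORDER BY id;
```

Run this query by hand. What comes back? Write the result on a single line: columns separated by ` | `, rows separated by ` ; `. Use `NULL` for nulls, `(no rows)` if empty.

Inner query: students.id where major = 'Physics'.
Outer: keep enrollments rows whose student_id is not in that set.
Inner query → {3, 10}

1 | MA110 ; 2 | HI100 ; 3 | HI100 ; 5 | BI210 ; 6 | HI100 ; 8 | MA110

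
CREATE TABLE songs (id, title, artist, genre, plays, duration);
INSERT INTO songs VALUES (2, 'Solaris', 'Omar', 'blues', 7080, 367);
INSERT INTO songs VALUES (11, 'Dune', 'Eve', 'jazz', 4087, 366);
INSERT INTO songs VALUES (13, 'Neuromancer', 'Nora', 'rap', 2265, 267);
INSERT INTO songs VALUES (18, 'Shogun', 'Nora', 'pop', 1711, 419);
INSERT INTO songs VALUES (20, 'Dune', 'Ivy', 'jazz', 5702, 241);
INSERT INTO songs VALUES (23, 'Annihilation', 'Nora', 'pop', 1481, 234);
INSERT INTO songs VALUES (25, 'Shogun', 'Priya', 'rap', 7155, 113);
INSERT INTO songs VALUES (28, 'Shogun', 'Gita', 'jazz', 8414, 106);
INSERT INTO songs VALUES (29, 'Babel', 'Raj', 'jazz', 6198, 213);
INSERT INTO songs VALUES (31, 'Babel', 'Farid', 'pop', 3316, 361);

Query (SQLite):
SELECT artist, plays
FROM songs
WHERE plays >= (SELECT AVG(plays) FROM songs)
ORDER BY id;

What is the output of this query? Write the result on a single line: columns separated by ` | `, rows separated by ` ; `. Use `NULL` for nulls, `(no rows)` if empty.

Omar | 7080 ; Ivy | 5702 ; Priya | 7155 ; Gita | 8414 ; Raj | 6198

Scalar subquery: AVG(plays) over all songs rows = 4740.9.
Keep rows where plays >= that value.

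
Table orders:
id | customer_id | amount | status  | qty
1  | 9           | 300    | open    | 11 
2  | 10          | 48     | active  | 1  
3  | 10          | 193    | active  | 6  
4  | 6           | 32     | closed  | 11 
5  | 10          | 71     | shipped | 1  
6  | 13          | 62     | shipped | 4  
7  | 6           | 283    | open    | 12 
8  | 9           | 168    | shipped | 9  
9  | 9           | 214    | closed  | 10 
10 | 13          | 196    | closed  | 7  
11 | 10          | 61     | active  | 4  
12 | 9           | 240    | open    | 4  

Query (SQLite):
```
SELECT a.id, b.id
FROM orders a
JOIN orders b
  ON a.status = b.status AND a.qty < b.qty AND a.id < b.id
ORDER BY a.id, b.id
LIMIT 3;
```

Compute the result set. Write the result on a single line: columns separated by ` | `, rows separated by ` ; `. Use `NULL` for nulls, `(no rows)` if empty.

1 | 7 ; 2 | 3 ; 2 | 11

Pairs (a,b) with same status, a.qty < b.qty, a.id < b.id.
status groups: active:{2,3,11} closed:{4,9,10} open:{1,7,12} shipped:{5,6,8}
Ordered by (a.id, b.id); first 3.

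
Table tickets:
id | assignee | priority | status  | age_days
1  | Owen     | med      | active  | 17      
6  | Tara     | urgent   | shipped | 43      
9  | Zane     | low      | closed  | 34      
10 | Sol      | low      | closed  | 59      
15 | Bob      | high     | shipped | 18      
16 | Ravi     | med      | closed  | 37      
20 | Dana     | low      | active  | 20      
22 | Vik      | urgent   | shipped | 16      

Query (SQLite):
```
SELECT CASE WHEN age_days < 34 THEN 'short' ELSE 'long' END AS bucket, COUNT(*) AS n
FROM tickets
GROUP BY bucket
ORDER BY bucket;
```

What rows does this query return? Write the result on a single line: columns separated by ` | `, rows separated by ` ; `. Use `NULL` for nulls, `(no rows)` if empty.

long | 4 ; short | 4

Bucket rows by age_days < 34 → 'short' else 'long'; count each bucket.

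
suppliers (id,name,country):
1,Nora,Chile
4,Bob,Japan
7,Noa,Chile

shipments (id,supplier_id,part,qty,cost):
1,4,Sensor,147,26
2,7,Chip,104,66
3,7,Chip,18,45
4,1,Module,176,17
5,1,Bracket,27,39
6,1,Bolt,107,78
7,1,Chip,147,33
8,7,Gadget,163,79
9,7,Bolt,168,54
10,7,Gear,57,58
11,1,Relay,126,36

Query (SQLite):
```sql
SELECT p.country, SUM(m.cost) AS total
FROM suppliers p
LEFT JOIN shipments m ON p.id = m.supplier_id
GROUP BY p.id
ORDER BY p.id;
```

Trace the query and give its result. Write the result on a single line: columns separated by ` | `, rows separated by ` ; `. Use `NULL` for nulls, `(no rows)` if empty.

LEFT JOIN keeps every suppliers row; unmatched ones get NULL for shipments columns.
Group by suppliers.id and compute SUM(m.cost). SUM over an all-NULL group is NULL.
  1: ids {4, 5, 6, 7, 11} → SUM(m.cost)=203
  4: ids {1} → SUM(m.cost)=26
  7: ids {2, 3, 8, 9, 10} → SUM(m.cost)=302

Chile | 203 ; Japan | 26 ; Chile | 302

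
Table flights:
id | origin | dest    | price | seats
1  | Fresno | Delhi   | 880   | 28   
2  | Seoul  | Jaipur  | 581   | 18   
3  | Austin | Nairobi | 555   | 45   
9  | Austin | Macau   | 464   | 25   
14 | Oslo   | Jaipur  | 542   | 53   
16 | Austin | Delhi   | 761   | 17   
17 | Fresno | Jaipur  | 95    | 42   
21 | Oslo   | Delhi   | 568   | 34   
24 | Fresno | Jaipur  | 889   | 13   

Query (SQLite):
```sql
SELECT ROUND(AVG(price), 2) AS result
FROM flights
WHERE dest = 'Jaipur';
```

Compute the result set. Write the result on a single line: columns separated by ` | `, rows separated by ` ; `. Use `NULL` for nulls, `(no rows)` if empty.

526.75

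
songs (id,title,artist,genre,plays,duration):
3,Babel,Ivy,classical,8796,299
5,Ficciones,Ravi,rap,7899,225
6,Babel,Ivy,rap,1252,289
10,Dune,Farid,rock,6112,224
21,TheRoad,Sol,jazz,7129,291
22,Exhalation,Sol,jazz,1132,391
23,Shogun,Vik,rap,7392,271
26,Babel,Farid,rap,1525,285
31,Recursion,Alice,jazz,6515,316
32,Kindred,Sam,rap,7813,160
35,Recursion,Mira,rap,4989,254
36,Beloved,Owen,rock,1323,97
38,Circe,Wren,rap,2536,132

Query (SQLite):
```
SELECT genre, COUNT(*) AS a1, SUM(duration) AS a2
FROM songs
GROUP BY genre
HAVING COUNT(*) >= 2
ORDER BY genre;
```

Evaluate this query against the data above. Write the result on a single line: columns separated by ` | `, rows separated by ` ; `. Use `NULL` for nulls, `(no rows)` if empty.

Group songs by genre.
Per group compute: COUNT(*), SUM(duration).
HAVING: drop groups with fewer than 2 rows.
  classical: ids {3} → COUNT(*)=1, SUM(duration)=299
  jazz: ids {21, 22, 31} → COUNT(*)=3, SUM(duration)=998
  rap: ids {5, 6, 23, 26, 32, 35, 38} → COUNT(*)=7, SUM(duration)=1616
  rock: ids {10, 36} → COUNT(*)=2, SUM(duration)=321

jazz | 3 | 998 ; rap | 7 | 1616 ; rock | 2 | 321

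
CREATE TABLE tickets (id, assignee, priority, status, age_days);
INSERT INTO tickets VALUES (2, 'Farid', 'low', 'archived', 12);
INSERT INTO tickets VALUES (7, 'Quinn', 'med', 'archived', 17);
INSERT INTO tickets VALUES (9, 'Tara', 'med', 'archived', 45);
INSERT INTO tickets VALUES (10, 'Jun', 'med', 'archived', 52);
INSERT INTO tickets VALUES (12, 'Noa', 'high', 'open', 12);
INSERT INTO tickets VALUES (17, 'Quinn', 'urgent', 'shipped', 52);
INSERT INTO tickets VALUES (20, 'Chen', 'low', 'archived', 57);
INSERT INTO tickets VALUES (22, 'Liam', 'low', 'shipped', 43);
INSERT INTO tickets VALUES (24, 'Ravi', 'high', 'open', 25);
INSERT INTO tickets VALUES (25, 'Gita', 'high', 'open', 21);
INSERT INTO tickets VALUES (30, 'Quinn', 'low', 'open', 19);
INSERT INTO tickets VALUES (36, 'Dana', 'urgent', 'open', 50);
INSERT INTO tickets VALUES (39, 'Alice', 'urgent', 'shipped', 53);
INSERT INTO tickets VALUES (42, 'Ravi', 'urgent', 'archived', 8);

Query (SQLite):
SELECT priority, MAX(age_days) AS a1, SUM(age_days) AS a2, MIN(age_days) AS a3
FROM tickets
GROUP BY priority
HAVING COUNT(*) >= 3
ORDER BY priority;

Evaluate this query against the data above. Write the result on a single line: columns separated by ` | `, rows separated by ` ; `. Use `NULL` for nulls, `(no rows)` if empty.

high | 25 | 58 | 12 ; low | 57 | 131 | 12 ; med | 52 | 114 | 17 ; urgent | 53 | 163 | 8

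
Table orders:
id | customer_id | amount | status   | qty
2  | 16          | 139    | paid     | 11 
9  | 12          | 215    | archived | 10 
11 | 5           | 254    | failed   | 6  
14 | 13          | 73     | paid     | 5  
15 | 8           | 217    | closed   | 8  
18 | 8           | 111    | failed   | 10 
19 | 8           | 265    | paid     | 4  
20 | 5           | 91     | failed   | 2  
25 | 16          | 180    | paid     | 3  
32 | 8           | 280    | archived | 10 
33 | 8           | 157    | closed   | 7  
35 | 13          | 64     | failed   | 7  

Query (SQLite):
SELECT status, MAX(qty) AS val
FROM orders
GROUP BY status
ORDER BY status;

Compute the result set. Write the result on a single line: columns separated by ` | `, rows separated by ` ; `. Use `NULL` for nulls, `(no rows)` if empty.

archived | 10 ; closed | 8 ; failed | 10 ; paid | 11

Partition orders by status; compute MAX(qty) within each group.
  archived: ids {9, 32} → MAX(qty)=10
  closed: ids {15, 33} → MAX(qty)=8
  failed: ids {11, 18, 20, 35} → MAX(qty)=10
  paid: ids {2, 14, 19, 25} → MAX(qty)=11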